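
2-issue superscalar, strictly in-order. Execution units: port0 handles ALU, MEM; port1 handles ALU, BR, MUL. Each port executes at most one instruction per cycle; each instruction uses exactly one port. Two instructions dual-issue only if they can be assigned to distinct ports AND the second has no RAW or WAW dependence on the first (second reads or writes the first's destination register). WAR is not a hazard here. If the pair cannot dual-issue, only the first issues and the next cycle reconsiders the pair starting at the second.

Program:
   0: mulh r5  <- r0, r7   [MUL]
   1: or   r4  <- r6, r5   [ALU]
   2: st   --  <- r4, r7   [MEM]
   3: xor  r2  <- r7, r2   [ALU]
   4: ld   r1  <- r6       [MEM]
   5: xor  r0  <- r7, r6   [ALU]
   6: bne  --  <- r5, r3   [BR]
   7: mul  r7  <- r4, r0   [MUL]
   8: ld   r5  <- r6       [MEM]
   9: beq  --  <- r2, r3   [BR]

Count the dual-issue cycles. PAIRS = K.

#0 head=0: mulh.MUL i0 RAW r5
#1 head=1: or.ALU i1 RAW r4
#2 head=2: st.MEM xor.ALU i2+i3 2-wide
#3 head=4: ld.MEM xor.ALU i4+i5 2-wide
#4 head=6: bne.BR i6 no-port BR/MUL
#5 head=7: mul.MUL ld.MEM i7+i8 2-wide
#6 head=9: beq.BR i9 tail

PAIRS = 3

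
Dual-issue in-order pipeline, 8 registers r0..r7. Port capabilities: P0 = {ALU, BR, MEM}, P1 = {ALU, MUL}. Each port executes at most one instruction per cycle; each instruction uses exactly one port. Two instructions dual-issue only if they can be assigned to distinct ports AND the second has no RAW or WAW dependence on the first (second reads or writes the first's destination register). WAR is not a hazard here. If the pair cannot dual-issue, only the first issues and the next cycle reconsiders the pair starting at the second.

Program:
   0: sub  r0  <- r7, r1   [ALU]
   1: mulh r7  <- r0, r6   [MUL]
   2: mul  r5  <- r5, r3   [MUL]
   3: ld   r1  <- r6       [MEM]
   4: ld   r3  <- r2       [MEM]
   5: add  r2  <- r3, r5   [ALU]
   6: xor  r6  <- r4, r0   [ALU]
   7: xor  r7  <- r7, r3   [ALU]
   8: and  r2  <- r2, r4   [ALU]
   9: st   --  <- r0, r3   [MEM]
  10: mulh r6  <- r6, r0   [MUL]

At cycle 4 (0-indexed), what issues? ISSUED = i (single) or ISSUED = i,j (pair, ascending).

0. sub.ALU @i0  | RAW r0
1. mulh.MUL @i1  | no-port MUL/MUL
2. mul.MUL ld.MEM @i2,i3  | 2-wide
3. ld.MEM @i4  | RAW r3
4. add.ALU xor.ALU @i5,i6  | 2-wide
5. xor.ALU and.ALU @i7,i8  | 2-wide
6. st.MEM mulh.MUL @i9,i10  | 2-wide

ISSUED = 5,6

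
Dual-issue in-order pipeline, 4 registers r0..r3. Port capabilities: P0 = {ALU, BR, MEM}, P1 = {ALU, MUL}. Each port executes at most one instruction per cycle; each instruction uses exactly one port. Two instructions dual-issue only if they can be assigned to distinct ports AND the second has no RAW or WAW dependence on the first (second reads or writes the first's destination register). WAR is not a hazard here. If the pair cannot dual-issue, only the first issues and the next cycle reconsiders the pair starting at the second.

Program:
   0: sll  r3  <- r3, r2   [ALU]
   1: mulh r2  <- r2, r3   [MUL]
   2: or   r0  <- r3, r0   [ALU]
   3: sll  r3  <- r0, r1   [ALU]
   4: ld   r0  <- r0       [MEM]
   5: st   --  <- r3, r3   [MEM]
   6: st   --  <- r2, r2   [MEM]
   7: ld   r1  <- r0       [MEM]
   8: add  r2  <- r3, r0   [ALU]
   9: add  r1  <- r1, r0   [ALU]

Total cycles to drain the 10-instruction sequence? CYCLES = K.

CYCLES = 7

[0] i0  sll  -- RAW r3
[1] i1/i2  mulh/or  -- pair
[2] i3/i4  sll/ld  -- pair
[3] i5  st  -- no-port MEM/MEM
[4] i6  st  -- no-port MEM/MEM
[5] i7/i8  ld/add  -- pair
[6] i9  add  -- tail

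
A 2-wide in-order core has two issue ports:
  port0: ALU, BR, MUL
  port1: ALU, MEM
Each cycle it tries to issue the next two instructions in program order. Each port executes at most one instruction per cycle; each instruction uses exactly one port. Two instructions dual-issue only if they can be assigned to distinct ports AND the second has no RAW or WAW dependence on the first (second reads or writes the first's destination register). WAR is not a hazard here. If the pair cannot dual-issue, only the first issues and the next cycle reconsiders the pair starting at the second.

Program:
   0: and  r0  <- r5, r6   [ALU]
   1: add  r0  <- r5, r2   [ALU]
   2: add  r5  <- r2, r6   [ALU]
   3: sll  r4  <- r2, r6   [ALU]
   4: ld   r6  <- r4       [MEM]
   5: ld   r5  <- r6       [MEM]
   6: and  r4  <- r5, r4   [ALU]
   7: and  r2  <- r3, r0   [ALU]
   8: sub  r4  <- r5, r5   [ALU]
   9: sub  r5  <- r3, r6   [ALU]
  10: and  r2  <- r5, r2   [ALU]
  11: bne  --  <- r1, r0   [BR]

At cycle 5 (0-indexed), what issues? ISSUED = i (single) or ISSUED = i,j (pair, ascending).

ISSUED = 6,7

  cy0 -> i0 (and.ALU) WAW r0
  cy1 -> i1,i2 (add.ALU/add.ALU) 2-wide
  cy2 -> i3 (sll.ALU) RAW r4
  cy3 -> i4 (ld.MEM) no-port MEM/MEM
  cy4 -> i5 (ld.MEM) RAW r5
  cy5 -> i6,i7 (and.ALU/and.ALU) 2-wide
  cy6 -> i8,i9 (sub.ALU/sub.ALU) 2-wide
  cy7 -> i10,i11 (and.ALU/bne.BR) 2-wide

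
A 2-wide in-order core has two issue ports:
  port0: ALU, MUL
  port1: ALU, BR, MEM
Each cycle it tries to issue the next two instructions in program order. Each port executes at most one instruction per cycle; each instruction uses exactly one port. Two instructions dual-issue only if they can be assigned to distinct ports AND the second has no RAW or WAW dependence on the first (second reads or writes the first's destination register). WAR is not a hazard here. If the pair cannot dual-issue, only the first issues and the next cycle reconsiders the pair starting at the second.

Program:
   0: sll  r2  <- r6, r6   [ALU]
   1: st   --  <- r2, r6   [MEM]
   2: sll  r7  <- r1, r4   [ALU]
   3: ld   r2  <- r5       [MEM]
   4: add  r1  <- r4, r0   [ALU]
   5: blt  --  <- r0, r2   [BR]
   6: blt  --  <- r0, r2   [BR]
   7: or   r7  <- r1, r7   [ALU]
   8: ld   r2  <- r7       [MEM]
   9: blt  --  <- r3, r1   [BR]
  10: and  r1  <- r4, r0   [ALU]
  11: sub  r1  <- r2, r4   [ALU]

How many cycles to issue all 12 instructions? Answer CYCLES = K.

[0] i0  sll  -- RAW r2
[1] i1/i2  st/sll  -- 2-wide
[2] i3/i4  ld/add  -- 2-wide
[3] i5  blt  -- no-port BR/BR
[4] i6/i7  blt/or  -- 2-wide
[5] i8  ld  -- no-port MEM/BR
[6] i9/i10  blt/and  -- 2-wide
[7] i11  sub  -- tail

CYCLES = 8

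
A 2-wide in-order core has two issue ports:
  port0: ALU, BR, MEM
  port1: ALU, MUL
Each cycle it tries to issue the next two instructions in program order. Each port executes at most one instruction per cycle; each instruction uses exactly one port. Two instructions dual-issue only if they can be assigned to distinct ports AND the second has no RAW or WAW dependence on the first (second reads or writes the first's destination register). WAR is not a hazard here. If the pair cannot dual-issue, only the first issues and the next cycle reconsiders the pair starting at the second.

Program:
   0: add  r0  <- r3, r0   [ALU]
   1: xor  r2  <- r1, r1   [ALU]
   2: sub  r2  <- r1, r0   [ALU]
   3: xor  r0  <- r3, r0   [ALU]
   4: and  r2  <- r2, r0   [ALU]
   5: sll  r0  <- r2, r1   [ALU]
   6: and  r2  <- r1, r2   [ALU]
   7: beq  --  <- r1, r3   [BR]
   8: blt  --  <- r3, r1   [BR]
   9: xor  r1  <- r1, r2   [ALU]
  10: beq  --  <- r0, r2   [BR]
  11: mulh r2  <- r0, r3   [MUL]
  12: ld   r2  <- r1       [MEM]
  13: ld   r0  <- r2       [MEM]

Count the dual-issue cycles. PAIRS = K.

[0] i0,i1  add+xor  -- pair
[1] i2,i3  sub+xor  -- pair
[2] i4  and  -- RAW r2
[3] i5,i6  sll+and  -- pair
[4] i7  beq  -- no-port BR/BR
[5] i8,i9  blt+xor  -- pair
[6] i10,i11  beq+mulh  -- pair
[7] i12  ld  -- no-port MEM/MEM
[8] i13  ld  -- tail

PAIRS = 5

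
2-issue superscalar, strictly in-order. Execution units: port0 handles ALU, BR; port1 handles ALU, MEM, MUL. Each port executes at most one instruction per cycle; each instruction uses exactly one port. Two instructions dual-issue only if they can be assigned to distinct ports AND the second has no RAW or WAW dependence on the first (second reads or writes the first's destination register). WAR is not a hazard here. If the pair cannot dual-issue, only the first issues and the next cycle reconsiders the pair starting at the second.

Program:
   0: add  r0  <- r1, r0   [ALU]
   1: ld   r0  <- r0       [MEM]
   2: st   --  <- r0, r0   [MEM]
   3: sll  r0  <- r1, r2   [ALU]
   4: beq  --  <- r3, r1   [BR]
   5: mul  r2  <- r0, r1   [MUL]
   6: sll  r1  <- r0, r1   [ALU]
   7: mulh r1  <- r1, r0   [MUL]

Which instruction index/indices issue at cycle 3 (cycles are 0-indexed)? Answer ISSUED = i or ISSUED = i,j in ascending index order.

  cy0 -> i0 (add) RAW+WAW r0
  cy1 -> i1 (ld) no-port MEM/MEM
  cy2 -> i2,i3 (st/sll) pair
  cy3 -> i4,i5 (beq/mul) pair
  cy4 -> i6 (sll) RAW+WAW r1
  cy5 -> i7 (mulh) tail

ISSUED = 4,5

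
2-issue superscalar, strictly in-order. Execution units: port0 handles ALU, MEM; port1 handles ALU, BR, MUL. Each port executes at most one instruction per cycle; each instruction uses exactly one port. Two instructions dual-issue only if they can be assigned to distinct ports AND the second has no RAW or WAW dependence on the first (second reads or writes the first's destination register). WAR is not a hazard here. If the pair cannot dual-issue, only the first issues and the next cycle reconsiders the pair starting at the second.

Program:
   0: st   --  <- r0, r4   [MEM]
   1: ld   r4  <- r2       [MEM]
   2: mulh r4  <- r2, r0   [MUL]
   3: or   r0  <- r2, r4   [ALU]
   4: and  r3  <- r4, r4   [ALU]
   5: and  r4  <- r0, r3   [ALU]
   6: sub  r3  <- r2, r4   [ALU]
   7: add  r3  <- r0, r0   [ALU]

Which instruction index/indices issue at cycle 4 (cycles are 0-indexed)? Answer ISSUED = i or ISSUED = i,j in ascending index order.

[0] i0  st  -- no-port MEM/MEM
[1] i1  ld  -- WAW r4
[2] i2  mulh  -- RAW r4
[3] i3,i4  or and  -- dual
[4] i5  and  -- RAW r4
[5] i6  sub  -- WAW r3
[6] i7  add  -- tail

ISSUED = 5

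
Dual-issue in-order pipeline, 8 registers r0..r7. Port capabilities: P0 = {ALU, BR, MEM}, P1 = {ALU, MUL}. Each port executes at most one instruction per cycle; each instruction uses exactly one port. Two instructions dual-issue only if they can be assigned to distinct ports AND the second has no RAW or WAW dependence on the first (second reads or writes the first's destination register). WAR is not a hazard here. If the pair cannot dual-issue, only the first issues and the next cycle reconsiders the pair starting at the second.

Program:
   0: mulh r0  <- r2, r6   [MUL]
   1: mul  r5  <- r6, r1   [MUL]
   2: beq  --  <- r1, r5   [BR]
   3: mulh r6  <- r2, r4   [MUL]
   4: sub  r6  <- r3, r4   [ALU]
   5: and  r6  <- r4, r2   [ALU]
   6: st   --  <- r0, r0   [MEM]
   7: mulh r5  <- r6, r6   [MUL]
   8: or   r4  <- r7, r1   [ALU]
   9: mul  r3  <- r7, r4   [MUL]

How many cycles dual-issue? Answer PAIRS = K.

0. mulh.MUL @i0  | no-port MUL/MUL
1. mul.MUL @i1  | RAW r5
2. beq.BR;mulh.MUL @i2,i3  | dual
3. sub.ALU @i4  | WAW r6
4. and.ALU;st.MEM @i5,i6  | dual
5. mulh.MUL;or.ALU @i7,i8  | dual
6. mul.MUL @i9  | tail

PAIRS = 3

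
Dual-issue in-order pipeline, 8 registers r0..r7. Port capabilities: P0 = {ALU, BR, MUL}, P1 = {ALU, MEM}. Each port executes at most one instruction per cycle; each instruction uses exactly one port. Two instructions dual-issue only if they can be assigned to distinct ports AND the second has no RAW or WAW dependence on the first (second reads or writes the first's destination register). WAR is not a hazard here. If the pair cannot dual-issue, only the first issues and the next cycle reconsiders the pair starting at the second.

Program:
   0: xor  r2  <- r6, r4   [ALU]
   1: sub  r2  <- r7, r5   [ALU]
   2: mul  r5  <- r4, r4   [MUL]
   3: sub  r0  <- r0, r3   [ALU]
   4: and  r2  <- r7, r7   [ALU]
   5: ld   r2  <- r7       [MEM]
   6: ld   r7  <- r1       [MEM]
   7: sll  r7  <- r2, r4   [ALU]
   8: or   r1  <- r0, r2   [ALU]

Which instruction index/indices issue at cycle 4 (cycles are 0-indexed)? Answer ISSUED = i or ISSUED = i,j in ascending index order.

#0 head=0: xor.ALU i0 WAW r2
#1 head=1: sub.ALU/mul.MUL i1,i2 2-wide
#2 head=3: sub.ALU/and.ALU i3,i4 2-wide
#3 head=5: ld.MEM i5 no-port MEM/MEM
#4 head=6: ld.MEM i6 WAW r7
#5 head=7: sll.ALU/or.ALU i7,i8 2-wide

ISSUED = 6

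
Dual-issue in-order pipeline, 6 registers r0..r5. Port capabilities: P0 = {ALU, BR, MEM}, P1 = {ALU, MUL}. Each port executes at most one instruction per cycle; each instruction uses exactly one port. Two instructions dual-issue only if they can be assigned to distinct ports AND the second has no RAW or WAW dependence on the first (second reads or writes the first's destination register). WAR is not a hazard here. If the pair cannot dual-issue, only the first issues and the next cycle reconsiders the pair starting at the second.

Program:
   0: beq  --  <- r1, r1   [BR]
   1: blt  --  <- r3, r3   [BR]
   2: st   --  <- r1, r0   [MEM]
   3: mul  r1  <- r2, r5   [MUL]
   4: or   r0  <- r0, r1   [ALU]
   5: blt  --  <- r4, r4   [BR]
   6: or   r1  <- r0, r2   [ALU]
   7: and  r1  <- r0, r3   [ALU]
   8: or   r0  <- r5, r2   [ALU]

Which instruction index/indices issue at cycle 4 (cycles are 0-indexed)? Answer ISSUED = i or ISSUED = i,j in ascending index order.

t=0 i0:beq ; no-port BR/BR
t=1 i1:blt ; no-port BR/MEM
t=2 i2&i3:st;mul ; pair
t=3 i4&i5:or;blt ; pair
t=4 i6:or ; WAW r1
t=5 i7&i8:and;or ; pair

ISSUED = 6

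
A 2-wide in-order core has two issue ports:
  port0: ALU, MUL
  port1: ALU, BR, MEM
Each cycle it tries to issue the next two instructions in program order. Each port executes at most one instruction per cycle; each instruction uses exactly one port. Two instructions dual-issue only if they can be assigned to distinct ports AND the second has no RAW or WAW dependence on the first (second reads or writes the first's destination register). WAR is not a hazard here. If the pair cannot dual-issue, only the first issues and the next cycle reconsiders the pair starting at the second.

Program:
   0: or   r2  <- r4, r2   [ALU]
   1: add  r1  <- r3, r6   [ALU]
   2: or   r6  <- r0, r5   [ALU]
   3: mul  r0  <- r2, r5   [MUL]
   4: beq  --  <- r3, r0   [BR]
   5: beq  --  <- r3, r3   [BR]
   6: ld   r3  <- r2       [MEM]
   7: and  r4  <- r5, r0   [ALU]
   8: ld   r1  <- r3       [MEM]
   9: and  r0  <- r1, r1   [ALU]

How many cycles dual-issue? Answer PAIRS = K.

PAIRS = 3

0. or.ALU/add.ALU @i0,i1  | dual
1. or.ALU/mul.MUL @i2,i3  | dual
2. beq.BR @i4  | no-port BR/BR
3. beq.BR @i5  | no-port BR/MEM
4. ld.MEM/and.ALU @i6,i7  | dual
5. ld.MEM @i8  | RAW r1
6. and.ALU @i9  | tail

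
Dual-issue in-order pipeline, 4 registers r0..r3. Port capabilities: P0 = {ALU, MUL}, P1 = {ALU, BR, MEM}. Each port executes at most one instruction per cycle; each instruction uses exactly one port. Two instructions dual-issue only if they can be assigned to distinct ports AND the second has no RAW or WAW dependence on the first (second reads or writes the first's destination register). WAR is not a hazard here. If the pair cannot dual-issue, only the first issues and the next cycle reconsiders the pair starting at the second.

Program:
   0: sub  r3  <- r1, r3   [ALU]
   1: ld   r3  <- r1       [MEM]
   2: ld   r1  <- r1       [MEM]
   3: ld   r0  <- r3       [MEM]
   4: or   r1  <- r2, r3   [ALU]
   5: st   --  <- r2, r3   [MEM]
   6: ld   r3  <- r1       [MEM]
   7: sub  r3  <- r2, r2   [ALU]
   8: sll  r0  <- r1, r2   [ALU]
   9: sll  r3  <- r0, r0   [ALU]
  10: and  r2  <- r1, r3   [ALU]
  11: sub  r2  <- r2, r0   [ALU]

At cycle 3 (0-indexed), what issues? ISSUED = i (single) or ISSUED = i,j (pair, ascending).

ISSUED = 3,4

t=0 i0:sub ; WAW r3
t=1 i1:ld ; no-port MEM/MEM
t=2 i2:ld ; no-port MEM/MEM
t=3 i3,i4:ld/or ; 2-wide
t=4 i5:st ; no-port MEM/MEM
t=5 i6:ld ; WAW r3
t=6 i7,i8:sub/sll ; 2-wide
t=7 i9:sll ; RAW r3
t=8 i10:and ; RAW+WAW r2
t=9 i11:sub ; tail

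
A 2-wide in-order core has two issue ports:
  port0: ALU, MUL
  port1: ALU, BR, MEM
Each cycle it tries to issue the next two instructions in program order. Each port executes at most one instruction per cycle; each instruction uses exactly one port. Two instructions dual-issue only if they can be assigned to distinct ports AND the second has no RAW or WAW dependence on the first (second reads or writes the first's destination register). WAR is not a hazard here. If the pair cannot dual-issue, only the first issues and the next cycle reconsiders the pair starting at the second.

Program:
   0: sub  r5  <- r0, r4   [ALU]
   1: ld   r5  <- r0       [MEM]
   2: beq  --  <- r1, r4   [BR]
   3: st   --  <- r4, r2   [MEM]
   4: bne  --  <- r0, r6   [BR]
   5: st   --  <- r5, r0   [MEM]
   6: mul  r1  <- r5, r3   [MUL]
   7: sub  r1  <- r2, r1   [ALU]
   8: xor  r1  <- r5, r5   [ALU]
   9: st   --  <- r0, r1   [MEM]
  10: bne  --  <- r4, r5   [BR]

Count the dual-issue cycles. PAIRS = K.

PAIRS = 1

t=0 i0:sub ; WAW r5
t=1 i1:ld ; no-port MEM/BR
t=2 i2:beq ; no-port BR/MEM
t=3 i3:st ; no-port MEM/BR
t=4 i4:bne ; no-port BR/MEM
t=5 i5/i6:st/mul ; pair
t=6 i7:sub ; WAW r1
t=7 i8:xor ; RAW r1
t=8 i9:st ; no-port MEM/BR
t=9 i10:bne ; tail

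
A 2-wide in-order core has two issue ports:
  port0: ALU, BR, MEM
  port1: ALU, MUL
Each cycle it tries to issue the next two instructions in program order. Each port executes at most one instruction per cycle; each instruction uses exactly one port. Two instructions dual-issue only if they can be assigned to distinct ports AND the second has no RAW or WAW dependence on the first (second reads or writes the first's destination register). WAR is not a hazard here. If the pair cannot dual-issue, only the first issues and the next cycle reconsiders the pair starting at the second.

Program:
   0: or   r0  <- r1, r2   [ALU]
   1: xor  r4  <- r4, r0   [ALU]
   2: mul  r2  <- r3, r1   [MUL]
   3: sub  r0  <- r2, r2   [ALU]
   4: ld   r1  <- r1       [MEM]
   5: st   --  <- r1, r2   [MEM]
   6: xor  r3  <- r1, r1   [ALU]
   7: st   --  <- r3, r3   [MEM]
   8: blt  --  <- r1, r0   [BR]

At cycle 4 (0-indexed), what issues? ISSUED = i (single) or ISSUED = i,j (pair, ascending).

#0 head=0: or.ALU i0 RAW r0
#1 head=1: xor.ALU+mul.MUL i1&i2 pair
#2 head=3: sub.ALU+ld.MEM i3&i4 pair
#3 head=5: st.MEM+xor.ALU i5&i6 pair
#4 head=7: st.MEM i7 no-port MEM/BR
#5 head=8: blt.BR i8 tail

ISSUED = 7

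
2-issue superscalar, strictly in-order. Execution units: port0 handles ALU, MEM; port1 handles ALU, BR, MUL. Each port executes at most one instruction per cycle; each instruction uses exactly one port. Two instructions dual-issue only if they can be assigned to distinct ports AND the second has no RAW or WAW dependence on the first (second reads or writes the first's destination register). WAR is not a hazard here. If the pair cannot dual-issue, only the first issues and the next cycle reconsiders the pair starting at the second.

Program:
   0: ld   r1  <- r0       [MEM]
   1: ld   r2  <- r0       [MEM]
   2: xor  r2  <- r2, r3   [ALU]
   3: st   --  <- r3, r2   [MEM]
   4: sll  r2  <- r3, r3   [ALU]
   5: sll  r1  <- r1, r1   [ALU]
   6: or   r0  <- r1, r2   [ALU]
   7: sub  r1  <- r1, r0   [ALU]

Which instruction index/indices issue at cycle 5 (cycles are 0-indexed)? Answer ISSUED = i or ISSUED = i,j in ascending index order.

0. ld.MEM @i0  | no-port MEM/MEM
1. ld.MEM @i1  | RAW+WAW r2
2. xor.ALU @i2  | RAW r2
3. st.MEM;sll.ALU @i3,i4  | 2-wide
4. sll.ALU @i5  | RAW r1
5. or.ALU @i6  | RAW r0
6. sub.ALU @i7  | tail

ISSUED = 6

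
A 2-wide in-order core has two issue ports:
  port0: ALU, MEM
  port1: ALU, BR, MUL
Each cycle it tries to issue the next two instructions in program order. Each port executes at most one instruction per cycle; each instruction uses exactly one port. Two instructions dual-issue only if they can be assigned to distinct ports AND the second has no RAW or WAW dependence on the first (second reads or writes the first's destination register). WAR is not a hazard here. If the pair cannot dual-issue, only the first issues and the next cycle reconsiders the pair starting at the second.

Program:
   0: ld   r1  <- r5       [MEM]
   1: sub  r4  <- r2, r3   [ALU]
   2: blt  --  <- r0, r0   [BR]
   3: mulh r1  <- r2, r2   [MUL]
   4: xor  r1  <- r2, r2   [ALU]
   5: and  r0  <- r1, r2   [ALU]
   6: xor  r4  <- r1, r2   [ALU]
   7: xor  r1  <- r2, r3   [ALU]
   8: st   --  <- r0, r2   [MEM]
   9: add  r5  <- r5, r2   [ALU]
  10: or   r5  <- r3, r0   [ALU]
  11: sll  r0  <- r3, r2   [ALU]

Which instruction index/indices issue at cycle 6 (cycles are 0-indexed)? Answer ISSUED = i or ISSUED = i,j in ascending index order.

ISSUED = 9

[0] i0,i1  ld sub  -- 2-wide
[1] i2  blt  -- no-port BR/MUL
[2] i3  mulh  -- WAW r1
[3] i4  xor  -- RAW r1
[4] i5,i6  and xor  -- 2-wide
[5] i7,i8  xor st  -- 2-wide
[6] i9  add  -- WAW r5
[7] i10,i11  or sll  -- 2-wide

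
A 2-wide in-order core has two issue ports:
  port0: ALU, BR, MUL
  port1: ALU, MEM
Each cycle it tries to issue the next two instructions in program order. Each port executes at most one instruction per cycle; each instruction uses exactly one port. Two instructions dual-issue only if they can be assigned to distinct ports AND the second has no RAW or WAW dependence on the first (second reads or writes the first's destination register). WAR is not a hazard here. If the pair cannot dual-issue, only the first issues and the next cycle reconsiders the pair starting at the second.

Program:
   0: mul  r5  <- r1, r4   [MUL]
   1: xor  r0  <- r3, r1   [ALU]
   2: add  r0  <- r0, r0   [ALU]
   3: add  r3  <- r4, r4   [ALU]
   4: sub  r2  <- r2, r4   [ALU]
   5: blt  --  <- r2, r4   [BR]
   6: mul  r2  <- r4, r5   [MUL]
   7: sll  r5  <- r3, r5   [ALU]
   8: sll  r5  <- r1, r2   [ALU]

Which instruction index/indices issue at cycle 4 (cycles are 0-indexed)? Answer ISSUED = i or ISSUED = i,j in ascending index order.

ISSUED = 6,7

t=0 i0,i1:mul/xor ; pair
t=1 i2,i3:add/add ; pair
t=2 i4:sub ; RAW r2
t=3 i5:blt ; no-port BR/MUL
t=4 i6,i7:mul/sll ; pair
t=5 i8:sll ; tail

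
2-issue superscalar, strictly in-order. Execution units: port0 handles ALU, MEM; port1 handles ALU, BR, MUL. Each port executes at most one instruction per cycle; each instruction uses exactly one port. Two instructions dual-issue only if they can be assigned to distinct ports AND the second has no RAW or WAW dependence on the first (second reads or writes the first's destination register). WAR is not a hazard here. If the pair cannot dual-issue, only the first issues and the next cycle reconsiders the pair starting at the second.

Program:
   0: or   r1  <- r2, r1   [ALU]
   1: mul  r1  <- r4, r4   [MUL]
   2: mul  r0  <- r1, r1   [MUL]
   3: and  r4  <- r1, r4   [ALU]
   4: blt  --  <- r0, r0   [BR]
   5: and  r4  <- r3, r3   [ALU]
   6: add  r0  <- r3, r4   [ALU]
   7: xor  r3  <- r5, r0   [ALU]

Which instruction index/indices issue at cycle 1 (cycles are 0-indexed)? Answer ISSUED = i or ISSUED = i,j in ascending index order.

ISSUED = 1

c0: i0 or.ALU  WAW r1
c1: i1 mul.MUL  no-port MUL/MUL
c2: i2&i3 mul.MUL;and.ALU  2-wide
c3: i4&i5 blt.BR;and.ALU  2-wide
c4: i6 add.ALU  RAW r0
c5: i7 xor.ALU  tail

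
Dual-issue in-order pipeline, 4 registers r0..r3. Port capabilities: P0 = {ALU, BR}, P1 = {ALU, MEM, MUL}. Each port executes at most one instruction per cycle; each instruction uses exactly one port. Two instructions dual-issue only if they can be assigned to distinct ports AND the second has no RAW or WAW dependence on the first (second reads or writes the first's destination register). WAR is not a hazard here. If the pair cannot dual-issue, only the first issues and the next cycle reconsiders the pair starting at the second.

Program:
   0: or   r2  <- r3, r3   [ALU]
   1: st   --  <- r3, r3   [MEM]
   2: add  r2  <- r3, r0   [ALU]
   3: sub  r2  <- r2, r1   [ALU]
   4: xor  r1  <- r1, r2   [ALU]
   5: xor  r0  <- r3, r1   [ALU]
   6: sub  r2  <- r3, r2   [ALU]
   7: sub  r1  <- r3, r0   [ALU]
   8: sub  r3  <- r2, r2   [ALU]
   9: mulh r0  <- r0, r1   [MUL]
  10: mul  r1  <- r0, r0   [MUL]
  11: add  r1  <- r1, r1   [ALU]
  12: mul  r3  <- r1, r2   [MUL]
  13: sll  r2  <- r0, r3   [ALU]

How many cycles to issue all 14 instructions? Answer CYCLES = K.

t=0 i0+i1:or.ALU/st.MEM ; dual
t=1 i2:add.ALU ; RAW+WAW r2
t=2 i3:sub.ALU ; RAW r2
t=3 i4:xor.ALU ; RAW r1
t=4 i5+i6:xor.ALU/sub.ALU ; dual
t=5 i7+i8:sub.ALU/sub.ALU ; dual
t=6 i9:mulh.MUL ; no-port MUL/MUL
t=7 i10:mul.MUL ; RAW+WAW r1
t=8 i11:add.ALU ; RAW r1
t=9 i12:mul.MUL ; RAW r3
t=10 i13:sll.ALU ; tail

CYCLES = 11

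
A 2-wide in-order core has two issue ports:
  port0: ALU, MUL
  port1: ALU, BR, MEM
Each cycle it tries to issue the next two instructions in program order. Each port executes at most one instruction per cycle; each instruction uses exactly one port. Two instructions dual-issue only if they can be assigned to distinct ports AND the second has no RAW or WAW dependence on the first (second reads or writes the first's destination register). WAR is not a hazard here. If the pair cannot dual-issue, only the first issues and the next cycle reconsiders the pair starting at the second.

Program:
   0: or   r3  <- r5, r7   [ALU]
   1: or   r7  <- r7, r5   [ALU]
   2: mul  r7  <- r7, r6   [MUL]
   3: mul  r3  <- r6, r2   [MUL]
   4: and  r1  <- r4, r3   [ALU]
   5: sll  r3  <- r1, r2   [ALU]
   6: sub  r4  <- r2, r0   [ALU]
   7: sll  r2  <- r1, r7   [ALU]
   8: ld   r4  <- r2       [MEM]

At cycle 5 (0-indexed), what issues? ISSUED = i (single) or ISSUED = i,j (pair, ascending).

ISSUED = 7

#0 head=0: or.ALU;or.ALU i0+i1 pair
#1 head=2: mul.MUL i2 no-port MUL/MUL
#2 head=3: mul.MUL i3 RAW r3
#3 head=4: and.ALU i4 RAW r1
#4 head=5: sll.ALU;sub.ALU i5+i6 pair
#5 head=7: sll.ALU i7 RAW r2
#6 head=8: ld.MEM i8 tail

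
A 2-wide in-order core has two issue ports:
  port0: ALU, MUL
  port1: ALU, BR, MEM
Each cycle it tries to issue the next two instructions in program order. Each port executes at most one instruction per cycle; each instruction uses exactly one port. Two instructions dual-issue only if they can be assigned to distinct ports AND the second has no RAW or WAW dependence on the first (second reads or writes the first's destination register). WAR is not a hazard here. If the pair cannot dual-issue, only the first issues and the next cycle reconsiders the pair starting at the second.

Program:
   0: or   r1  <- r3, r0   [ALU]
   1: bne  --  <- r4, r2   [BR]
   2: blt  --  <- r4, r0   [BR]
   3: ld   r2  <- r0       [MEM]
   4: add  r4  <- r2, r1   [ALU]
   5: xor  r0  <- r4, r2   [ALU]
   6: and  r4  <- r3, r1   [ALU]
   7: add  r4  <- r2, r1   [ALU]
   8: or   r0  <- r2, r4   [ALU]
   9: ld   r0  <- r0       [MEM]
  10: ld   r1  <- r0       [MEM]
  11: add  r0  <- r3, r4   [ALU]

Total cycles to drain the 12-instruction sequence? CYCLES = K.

[0] i0+i1  or+bne  -- 2-wide
[1] i2  blt  -- no-port BR/MEM
[2] i3  ld  -- RAW r2
[3] i4  add  -- RAW r4
[4] i5+i6  xor+and  -- 2-wide
[5] i7  add  -- RAW r4
[6] i8  or  -- RAW+WAW r0
[7] i9  ld  -- no-port MEM/MEM
[8] i10+i11  ld+add  -- 2-wide

CYCLES = 9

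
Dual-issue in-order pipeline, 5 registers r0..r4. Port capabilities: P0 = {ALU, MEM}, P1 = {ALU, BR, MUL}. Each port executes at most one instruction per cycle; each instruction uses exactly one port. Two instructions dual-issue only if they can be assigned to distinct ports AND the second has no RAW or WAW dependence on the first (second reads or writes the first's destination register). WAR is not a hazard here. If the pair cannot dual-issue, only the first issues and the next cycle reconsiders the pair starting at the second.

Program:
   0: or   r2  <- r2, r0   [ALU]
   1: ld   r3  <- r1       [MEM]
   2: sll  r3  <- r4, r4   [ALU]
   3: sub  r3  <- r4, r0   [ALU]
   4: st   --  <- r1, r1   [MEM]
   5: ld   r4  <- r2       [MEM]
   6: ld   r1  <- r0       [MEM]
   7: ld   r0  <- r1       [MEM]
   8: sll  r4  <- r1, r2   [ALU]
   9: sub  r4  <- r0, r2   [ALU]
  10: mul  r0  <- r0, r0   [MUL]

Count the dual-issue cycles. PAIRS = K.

PAIRS = 4

0. or+ld @i0&i1  | dual
1. sll @i2  | WAW r3
2. sub+st @i3&i4  | dual
3. ld @i5  | no-port MEM/MEM
4. ld @i6  | no-port MEM/MEM
5. ld+sll @i7&i8  | dual
6. sub+mul @i9&i10  | dual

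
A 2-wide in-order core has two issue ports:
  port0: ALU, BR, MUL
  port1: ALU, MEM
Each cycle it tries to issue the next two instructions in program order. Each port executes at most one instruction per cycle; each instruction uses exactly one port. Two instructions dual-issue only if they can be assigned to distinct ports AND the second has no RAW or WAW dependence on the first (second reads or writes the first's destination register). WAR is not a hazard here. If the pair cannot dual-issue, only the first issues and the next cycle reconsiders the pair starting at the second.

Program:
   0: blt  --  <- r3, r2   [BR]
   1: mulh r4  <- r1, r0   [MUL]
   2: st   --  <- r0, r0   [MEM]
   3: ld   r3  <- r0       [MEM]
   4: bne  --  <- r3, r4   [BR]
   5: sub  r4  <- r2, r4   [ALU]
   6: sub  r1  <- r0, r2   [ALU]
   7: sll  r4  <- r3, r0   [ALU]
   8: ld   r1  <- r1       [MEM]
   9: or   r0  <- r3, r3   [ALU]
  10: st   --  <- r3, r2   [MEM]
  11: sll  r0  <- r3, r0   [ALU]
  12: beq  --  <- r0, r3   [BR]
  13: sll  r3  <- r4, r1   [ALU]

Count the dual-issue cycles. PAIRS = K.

c0: i0 blt.BR  no-port BR/MUL
c1: i1/i2 mulh.MUL st.MEM  2-wide
c2: i3 ld.MEM  RAW r3
c3: i4/i5 bne.BR sub.ALU  2-wide
c4: i6/i7 sub.ALU sll.ALU  2-wide
c5: i8/i9 ld.MEM or.ALU  2-wide
c6: i10/i11 st.MEM sll.ALU  2-wide
c7: i12/i13 beq.BR sll.ALU  2-wide

PAIRS = 6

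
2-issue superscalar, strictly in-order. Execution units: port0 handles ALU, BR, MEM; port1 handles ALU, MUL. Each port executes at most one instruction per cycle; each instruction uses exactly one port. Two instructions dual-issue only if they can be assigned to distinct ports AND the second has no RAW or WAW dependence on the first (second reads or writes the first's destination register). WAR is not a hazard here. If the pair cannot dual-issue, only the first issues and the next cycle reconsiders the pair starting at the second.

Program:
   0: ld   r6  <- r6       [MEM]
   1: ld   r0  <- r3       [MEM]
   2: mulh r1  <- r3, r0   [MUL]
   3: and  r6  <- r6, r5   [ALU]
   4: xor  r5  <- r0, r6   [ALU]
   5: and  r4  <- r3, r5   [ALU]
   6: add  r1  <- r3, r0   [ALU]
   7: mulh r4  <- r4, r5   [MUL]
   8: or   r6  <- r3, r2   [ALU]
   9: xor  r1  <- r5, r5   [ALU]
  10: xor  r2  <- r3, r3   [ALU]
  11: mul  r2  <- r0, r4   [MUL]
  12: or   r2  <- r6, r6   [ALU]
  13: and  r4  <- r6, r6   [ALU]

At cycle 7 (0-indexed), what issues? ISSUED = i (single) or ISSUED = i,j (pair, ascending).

c0: i0 ld  no-port MEM/MEM
c1: i1 ld  RAW r0
c2: i2+i3 mulh/and  pair
c3: i4 xor  RAW r5
c4: i5+i6 and/add  pair
c5: i7+i8 mulh/or  pair
c6: i9+i10 xor/xor  pair
c7: i11 mul  WAW r2
c8: i12+i13 or/and  pair

ISSUED = 11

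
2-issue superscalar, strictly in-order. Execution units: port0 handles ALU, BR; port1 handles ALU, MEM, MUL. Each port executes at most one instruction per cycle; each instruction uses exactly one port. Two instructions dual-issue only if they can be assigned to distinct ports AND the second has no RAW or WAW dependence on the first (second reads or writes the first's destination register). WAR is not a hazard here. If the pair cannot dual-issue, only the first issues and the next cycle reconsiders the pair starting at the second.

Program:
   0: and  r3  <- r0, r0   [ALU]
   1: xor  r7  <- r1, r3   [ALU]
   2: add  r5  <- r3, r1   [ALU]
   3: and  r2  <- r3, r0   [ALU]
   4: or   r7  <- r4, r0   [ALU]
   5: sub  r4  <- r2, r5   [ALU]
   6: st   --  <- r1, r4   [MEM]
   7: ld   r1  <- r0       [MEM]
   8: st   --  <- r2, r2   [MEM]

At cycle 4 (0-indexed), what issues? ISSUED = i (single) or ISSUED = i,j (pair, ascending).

ISSUED = 6

c0: i0 and.ALU  RAW r3
c1: i1&i2 xor.ALU add.ALU  2-wide
c2: i3&i4 and.ALU or.ALU  2-wide
c3: i5 sub.ALU  RAW r4
c4: i6 st.MEM  no-port MEM/MEM
c5: i7 ld.MEM  no-port MEM/MEM
c6: i8 st.MEM  tail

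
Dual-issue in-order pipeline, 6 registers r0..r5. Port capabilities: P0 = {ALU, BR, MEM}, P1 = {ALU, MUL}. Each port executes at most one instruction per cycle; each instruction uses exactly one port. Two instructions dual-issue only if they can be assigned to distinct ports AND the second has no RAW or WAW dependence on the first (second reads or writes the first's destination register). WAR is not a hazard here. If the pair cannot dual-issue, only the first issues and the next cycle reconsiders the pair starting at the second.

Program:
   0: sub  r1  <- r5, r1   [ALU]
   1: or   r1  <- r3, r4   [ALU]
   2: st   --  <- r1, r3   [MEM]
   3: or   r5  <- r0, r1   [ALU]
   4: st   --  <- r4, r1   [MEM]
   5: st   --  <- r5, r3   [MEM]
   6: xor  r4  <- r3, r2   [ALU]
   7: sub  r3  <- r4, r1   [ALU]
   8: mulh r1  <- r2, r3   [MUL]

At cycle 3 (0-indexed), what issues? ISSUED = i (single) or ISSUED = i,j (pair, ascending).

ISSUED = 4

#0 head=0: sub i0 WAW r1
#1 head=1: or i1 RAW r1
#2 head=2: st+or i2&i3 2-wide
#3 head=4: st i4 no-port MEM/MEM
#4 head=5: st+xor i5&i6 2-wide
#5 head=7: sub i7 RAW r3
#6 head=8: mulh i8 tail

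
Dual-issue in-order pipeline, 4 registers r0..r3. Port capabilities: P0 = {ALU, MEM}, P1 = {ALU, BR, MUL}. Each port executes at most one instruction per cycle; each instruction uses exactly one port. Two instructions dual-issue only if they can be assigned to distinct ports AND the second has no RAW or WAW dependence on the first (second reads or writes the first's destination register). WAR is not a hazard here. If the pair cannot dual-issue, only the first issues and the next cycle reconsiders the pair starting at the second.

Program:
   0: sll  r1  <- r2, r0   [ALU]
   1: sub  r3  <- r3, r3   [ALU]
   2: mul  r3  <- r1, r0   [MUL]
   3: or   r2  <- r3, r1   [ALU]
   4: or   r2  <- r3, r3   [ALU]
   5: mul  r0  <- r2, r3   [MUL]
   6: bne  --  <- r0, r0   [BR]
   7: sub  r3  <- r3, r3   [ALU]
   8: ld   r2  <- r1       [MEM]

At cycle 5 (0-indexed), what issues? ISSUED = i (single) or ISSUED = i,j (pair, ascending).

[0] i0/i1  sll.ALU sub.ALU  -- pair
[1] i2  mul.MUL  -- RAW r3
[2] i3  or.ALU  -- WAW r2
[3] i4  or.ALU  -- RAW r2
[4] i5  mul.MUL  -- no-port MUL/BR
[5] i6/i7  bne.BR sub.ALU  -- pair
[6] i8  ld.MEM  -- tail

ISSUED = 6,7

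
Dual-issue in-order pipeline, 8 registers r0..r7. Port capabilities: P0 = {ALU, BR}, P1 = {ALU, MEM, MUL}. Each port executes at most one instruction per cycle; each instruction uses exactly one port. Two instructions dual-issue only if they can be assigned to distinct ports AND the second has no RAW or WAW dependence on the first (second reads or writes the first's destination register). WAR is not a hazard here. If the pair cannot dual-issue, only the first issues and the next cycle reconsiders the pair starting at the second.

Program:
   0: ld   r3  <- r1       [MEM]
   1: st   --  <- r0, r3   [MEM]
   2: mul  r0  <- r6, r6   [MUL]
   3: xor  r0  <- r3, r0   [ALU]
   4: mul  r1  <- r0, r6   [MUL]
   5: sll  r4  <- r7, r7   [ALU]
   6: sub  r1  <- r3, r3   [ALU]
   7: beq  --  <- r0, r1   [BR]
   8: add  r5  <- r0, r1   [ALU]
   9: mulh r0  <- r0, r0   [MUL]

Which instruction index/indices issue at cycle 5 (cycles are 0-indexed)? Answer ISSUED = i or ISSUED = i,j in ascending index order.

t=0 i0:ld.MEM ; no-port MEM/MEM
t=1 i1:st.MEM ; no-port MEM/MUL
t=2 i2:mul.MUL ; RAW+WAW r0
t=3 i3:xor.ALU ; RAW r0
t=4 i4+i5:mul.MUL/sll.ALU ; pair
t=5 i6:sub.ALU ; RAW r1
t=6 i7+i8:beq.BR/add.ALU ; pair
t=7 i9:mulh.MUL ; tail

ISSUED = 6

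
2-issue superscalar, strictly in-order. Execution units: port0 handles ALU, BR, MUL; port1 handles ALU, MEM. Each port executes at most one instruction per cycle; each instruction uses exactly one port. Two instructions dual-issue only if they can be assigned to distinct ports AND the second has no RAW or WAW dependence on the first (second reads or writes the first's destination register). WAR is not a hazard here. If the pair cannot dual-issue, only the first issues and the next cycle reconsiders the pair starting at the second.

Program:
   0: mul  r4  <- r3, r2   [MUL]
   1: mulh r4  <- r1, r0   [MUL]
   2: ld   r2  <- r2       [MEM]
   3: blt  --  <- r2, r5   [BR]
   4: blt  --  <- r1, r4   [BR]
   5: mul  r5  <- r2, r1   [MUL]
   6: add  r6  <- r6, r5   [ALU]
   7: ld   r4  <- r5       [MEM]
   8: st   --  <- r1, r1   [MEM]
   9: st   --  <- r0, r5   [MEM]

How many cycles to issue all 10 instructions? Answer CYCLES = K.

CYCLES = 8

[0] i0  mul.MUL  -- no-port MUL/MUL
[1] i1/i2  mulh.MUL;ld.MEM  -- dual
[2] i3  blt.BR  -- no-port BR/BR
[3] i4  blt.BR  -- no-port BR/MUL
[4] i5  mul.MUL  -- RAW r5
[5] i6/i7  add.ALU;ld.MEM  -- dual
[6] i8  st.MEM  -- no-port MEM/MEM
[7] i9  st.MEM  -- tail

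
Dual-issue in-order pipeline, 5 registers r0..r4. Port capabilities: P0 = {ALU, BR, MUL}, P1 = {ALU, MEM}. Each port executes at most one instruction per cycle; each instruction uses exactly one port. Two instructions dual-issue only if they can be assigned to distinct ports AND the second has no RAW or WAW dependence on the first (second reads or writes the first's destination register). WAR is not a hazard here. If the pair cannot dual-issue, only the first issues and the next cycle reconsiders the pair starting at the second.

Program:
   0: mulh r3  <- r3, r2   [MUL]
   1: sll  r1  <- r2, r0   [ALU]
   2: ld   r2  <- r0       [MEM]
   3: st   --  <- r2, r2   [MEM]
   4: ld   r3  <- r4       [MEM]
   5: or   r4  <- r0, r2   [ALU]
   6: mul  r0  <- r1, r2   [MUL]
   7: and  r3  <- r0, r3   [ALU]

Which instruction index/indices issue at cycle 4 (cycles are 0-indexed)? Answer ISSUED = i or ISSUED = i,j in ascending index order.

ISSUED = 6

[0] i0,i1  mulh;sll  -- pair
[1] i2  ld  -- no-port MEM/MEM
[2] i3  st  -- no-port MEM/MEM
[3] i4,i5  ld;or  -- pair
[4] i6  mul  -- RAW r0
[5] i7  and  -- tail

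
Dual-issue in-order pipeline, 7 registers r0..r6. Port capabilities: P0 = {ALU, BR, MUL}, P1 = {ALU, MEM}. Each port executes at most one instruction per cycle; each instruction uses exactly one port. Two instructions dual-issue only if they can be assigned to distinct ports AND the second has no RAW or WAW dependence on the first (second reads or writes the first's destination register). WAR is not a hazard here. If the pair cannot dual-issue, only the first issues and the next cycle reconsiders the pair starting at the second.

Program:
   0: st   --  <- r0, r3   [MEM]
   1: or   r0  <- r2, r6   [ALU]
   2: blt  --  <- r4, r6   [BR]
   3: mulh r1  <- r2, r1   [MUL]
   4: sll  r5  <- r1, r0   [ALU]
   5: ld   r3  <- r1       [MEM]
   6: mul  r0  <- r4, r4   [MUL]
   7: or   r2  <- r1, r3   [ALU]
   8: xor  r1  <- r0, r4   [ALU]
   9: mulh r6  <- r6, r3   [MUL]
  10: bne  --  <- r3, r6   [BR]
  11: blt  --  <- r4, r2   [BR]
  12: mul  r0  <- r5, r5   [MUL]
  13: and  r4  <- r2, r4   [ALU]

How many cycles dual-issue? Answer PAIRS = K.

PAIRS = 5

#0 head=0: st.MEM;or.ALU i0/i1 pair
#1 head=2: blt.BR i2 no-port BR/MUL
#2 head=3: mulh.MUL i3 RAW r1
#3 head=4: sll.ALU;ld.MEM i4/i5 pair
#4 head=6: mul.MUL;or.ALU i6/i7 pair
#5 head=8: xor.ALU;mulh.MUL i8/i9 pair
#6 head=10: bne.BR i10 no-port BR/BR
#7 head=11: blt.BR i11 no-port BR/MUL
#8 head=12: mul.MUL;and.ALU i12/i13 pair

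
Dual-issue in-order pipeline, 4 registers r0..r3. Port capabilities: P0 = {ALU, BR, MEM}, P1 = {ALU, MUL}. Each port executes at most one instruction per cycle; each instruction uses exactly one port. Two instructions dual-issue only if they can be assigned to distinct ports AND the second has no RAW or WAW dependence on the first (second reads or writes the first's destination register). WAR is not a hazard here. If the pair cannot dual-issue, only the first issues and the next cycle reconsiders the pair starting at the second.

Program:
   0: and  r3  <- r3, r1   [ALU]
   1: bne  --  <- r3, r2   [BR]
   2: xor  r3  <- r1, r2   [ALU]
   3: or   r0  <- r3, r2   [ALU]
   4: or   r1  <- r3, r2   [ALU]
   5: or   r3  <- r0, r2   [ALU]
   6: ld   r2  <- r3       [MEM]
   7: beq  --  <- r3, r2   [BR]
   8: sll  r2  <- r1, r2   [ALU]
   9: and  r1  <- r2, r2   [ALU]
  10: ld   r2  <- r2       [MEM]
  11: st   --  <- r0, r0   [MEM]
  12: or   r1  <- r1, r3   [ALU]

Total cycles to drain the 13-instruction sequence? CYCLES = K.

CYCLES = 8

#0 head=0: and.ALU i0 RAW r3
#1 head=1: bne.BR xor.ALU i1/i2 pair
#2 head=3: or.ALU or.ALU i3/i4 pair
#3 head=5: or.ALU i5 RAW r3
#4 head=6: ld.MEM i6 no-port MEM/BR
#5 head=7: beq.BR sll.ALU i7/i8 pair
#6 head=9: and.ALU ld.MEM i9/i10 pair
#7 head=11: st.MEM or.ALU i11/i12 pair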